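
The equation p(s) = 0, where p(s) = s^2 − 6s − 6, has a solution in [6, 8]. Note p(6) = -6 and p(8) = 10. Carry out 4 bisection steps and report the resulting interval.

[6.75, 6.875]

midpoint 7: p = 1 > 0 → [6, 7]
midpoint 6.5: p = -2.75 < 0 → [6.5, 7]
midpoint 6.75: p = -0.9375 < 0 → [6.75, 7]
midpoint 6.875: p = 0.0156 > 0 → [6.75, 6.875]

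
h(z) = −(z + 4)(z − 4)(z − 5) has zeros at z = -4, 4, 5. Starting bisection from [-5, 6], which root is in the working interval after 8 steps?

-4

m = 0.5, h(m) = -70.875 (−); new bracket [-5, 0.5]
m = -2.25, h(m) = -79.296875 (−); new bracket [-5, -2.25]
m = -3.625, h(m) = -24.662109 (−); new bracket [-5, -3.625]
m = -4.3125, h(m) = 24.1907 (+); new bracket [-4.3125, -3.625]
m = -3.96875, h(m) = -2.2334 (−); new bracket [-4.3125, -3.96875]
m = -4.140625, h(m) = 10.464 (+); new bracket [-4.140625, -3.96875]
m = -4.0546875, h(m) = 3.9885 (+); new bracket [-4.0546875, -3.96875]
m = -4.01171875, h(m) = 0.8461 (+); new bracket [-4.01171875, -3.96875]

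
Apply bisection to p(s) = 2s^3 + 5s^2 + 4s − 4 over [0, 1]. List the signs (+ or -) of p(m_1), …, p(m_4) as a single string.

midpoint 0.5: p = -0.5 < 0 → [0.5, 1]
midpoint 0.75: p = 2.65625 > 0 → [0.5, 0.75]
midpoint 0.625: p = 0.941406 > 0 → [0.5, 0.625]
midpoint 0.5625: p = 0.188 > 0 → [0.5, 0.5625]

-+++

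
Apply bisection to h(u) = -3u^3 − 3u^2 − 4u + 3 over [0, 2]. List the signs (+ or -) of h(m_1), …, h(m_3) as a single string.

--+

m = 1, h(m) = -7 (−); new bracket [0, 1]
m = 0.5, h(m) = -0.125 (−); new bracket [0, 0.5]
m = 0.25, h(m) = 1.765625 (+); new bracket [0.25, 0.5]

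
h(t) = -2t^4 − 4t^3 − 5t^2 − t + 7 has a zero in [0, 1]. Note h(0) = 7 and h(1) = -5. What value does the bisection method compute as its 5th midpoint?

0.78125

midpoint 0.5: h = 4.625 > 0 → [0.5, 1]
midpoint 0.75: h = 1.117188 > 0 → [0.75, 1]
midpoint 0.875: h = -1.555176 < 0 → [0.75, 0.875]
midpoint 0.8125: h = -0.1304 < 0 → [0.75, 0.8125]
midpoint 0.78125: h = 0.5146 > 0 → [0.78125, 0.8125]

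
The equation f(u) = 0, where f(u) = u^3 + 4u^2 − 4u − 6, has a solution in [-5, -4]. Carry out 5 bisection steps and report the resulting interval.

f(-4.5) = 1.875 > 0, so the root lies in [-5, -4.5]
f(-4.75) = -3.921875 < 0, so the root lies in [-4.75, -4.5]
f(-4.625) = -0.869141 < 0, so the root lies in [-4.625, -4.5]
f(-4.5625) = 0.5408 > 0, so the root lies in [-4.625, -4.5625]
f(-4.59375) = -0.1546 < 0, so the root lies in [-4.59375, -4.5625]

[-4.59375, -4.5625]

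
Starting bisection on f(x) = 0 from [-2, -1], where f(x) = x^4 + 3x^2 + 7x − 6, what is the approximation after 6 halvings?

x = -1.5 gives f = -4.6875, negative; keep [-2, -1.5]
x = -1.75 gives f = 0.316406, positive; keep [-1.75, -1.5]
x = -1.625 gives f = -2.480225, negative; keep [-1.75, -1.625]
x = -1.6875 gives f = -1.1604, negative; keep [-1.75, -1.6875]
x = -1.71875 gives f = -0.4422, negative; keep [-1.75, -1.71875]
x = -1.734375 gives f = -0.0681, negative; keep [-1.75, -1.734375]

-1.734375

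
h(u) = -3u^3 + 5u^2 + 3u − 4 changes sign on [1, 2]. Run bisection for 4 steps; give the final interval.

m = 1.5, h(m) = 1.625 (+); new bracket [1.5, 2]
m = 1.75, h(m) = 0.484375 (+); new bracket [1.75, 2]
m = 1.875, h(m) = -0.572266 (−); new bracket [1.75, 1.875]
m = 1.8125, h(m) = 0.0002 (+); new bracket [1.8125, 1.875]

[1.8125, 1.875]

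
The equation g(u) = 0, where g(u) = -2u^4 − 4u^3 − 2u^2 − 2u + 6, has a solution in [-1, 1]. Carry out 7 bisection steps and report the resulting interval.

m = 0, g(m) = 6 (+); new bracket [0, 1]
m = 0.5, g(m) = 3.875 (+); new bracket [0.5, 1]
m = 0.75, g(m) = 1.054688 (+); new bracket [0.75, 1]
m = 0.875, g(m) = -1.1333 (−); new bracket [0.75, 0.875]
m = 0.8125, g(m) = 0.0376 (+); new bracket [0.8125, 0.875]
m = 0.84375, g(m) = -0.5277 (−); new bracket [0.8125, 0.84375]
m = 0.828125, g(m) = -0.2401 (−); new bracket [0.8125, 0.828125]

[0.8125, 0.828125]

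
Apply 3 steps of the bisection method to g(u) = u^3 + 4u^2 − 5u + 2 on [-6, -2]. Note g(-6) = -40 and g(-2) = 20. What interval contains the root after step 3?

[-5.5, -5]

m = -4, g(m) = 22 (+); new bracket [-6, -4]
m = -5, g(m) = 2 (+); new bracket [-6, -5]
m = -5.5, g(m) = -15.875 (−); new bracket [-5.5, -5]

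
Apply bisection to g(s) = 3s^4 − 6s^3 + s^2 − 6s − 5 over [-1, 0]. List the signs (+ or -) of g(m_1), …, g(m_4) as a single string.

midpoint -0.5: g = -0.8125 < 0 → [-1, -0.5]
midpoint -0.75: g = 3.542969 > 0 → [-0.75, -0.5]
midpoint -0.625: g = 1.063232 > 0 → [-0.625, -0.5]
midpoint -0.5625: g = 0.0596 > 0 → [-0.5625, -0.5]

-+++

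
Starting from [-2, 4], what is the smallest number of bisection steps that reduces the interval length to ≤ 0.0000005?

Width after n steps is 6/2^n. Need 2^n ≥ 6/0.0000005 = 12000000.
2^23 = 8388608 < 12000000 ≤ 2^24 = 16777216, so n = 24.

24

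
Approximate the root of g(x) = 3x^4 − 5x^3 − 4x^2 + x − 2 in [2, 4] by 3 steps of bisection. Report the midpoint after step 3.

x = 3 gives g = 73, positive; keep [2, 3]
x = 2.5 gives g = 14.5625, positive; keep [2, 2.5]
x = 2.25 gives g = -0.066406, negative; keep [2.25, 2.5]

2.25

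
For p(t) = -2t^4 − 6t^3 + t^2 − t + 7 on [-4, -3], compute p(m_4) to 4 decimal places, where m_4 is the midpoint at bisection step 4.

-1.4317

t = -3.5 gives p = -20.125, negative; keep [-3.5, -3]
t = -3.25 gives p = 3.648438, positive; keep [-3.5, -3.25]
t = -3.375 gives p = -7.066895, negative; keep [-3.375, -3.25]
t = -3.3125 gives p = -1.4317, negative; keep [-3.3125, -3.25]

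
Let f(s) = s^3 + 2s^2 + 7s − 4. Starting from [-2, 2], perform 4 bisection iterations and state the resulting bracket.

midpoint 0: f = -4 < 0 → [0, 2]
midpoint 1: f = 6 > 0 → [0, 1]
midpoint 0.5: f = 0.125 > 0 → [0, 0.5]
midpoint 0.25: f = -2.1094 < 0 → [0.25, 0.5]

[0.25, 0.5]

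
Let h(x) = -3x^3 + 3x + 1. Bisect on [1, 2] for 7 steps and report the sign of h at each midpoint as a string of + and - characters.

h(1.5) = -4.625 < 0, so the root lies in [1, 1.5]
h(1.25) = -1.109375 < 0, so the root lies in [1, 1.25]
h(1.125) = 0.103516 > 0, so the root lies in [1.125, 1.25]
h(1.1875) = -0.4612 < 0, so the root lies in [1.125, 1.1875]
h(1.15625) = -0.1687 < 0, so the root lies in [1.125, 1.15625]
h(1.140625) = -0.0301 < 0, so the root lies in [1.125, 1.140625]
h(1.1328125) = 0.0373 > 0, so the root lies in [1.1328125, 1.140625]

--+---+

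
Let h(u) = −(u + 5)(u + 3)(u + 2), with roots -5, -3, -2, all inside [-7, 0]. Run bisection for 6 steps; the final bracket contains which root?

m = -3.5, h(m) = -1.125 (−); new bracket [-7, -3.5]
m = -5.25, h(m) = 1.828125 (+); new bracket [-5.25, -3.5]
m = -4.375, h(m) = -2.041016 (−); new bracket [-5.25, -4.375]
m = -4.8125, h(m) = -0.9558 (−); new bracket [-5.25, -4.8125]
m = -5.03125, h(m) = 0.1924 (+); new bracket [-5.03125, -4.8125]
m = -4.921875, h(m) = -0.4387 (−); new bracket [-5.03125, -4.921875]

-5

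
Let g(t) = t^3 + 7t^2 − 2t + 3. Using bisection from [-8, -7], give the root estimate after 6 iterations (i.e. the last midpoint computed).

midpoint -7.5: g = -10.125 < 0 → [-7.5, -7]
midpoint -7.25: g = 4.359375 > 0 → [-7.5, -7.25]
midpoint -7.375: g = -2.646484 < 0 → [-7.375, -7.25]
midpoint -7.3125: g = 0.9148 > 0 → [-7.375, -7.3125]
midpoint -7.34375: g = -0.8512 < 0 → [-7.34375, -7.3125]
midpoint -7.328125: g = 0.0355 > 0 → [-7.34375, -7.328125]

-7.328125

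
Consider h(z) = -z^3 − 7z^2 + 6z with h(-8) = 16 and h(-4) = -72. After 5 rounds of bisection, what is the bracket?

[-7.875, -7.75]

h(-6) = -72 < 0, so the root lies in [-8, -6]
h(-7) = -42 < 0, so the root lies in [-8, -7]
h(-7.5) = -16.875 < 0, so the root lies in [-8, -7.5]
h(-7.75) = -1.4531 < 0, so the root lies in [-8, -7.75]
h(-7.875) = 7.0137 > 0, so the root lies in [-7.875, -7.75]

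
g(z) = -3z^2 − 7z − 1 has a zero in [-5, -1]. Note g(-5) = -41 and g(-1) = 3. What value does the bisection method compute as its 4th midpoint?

m = -3, g(m) = -7 (−); new bracket [-3, -1]
m = -2, g(m) = 1 (+); new bracket [-3, -2]
m = -2.5, g(m) = -2.25 (−); new bracket [-2.5, -2]
m = -2.25, g(m) = -0.4375 (−); new bracket [-2.25, -2]

-2.25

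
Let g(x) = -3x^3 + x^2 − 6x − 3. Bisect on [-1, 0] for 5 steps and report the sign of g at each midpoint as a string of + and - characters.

midpoint -0.5: g = 0.625 > 0 → [-0.5, 0]
midpoint -0.25: g = -1.390625 < 0 → [-0.5, -0.25]
midpoint -0.375: g = -0.451172 < 0 → [-0.5, -0.375]
midpoint -0.4375: g = 0.0676 > 0 → [-0.4375, -0.375]
midpoint -0.40625: g = -0.1963 < 0 → [-0.4375, -0.40625]

+--+-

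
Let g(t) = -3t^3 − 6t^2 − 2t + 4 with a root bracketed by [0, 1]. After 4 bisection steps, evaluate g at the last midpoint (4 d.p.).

g(0.5) = 1.125 > 0, so the root lies in [0.5, 1]
g(0.75) = -2.140625 < 0, so the root lies in [0.5, 0.75]
g(0.625) = -0.326172 < 0, so the root lies in [0.5, 0.625]
g(0.5625) = 0.4426 > 0, so the root lies in [0.5625, 0.625]

0.4426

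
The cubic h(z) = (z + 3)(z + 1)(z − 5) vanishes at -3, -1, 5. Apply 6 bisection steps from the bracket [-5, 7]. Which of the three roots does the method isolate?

midpoint 1: h = -32 < 0 → [1, 7]
midpoint 4: h = -35 < 0 → [4, 7]
midpoint 5.5: h = 27.625 > 0 → [4, 5.5]
midpoint 4.75: h = -11.1406 < 0 → [4.75, 5.5]
midpoint 5.125: h = 6.2207 > 0 → [4.75, 5.125]
midpoint 4.9375: h = -2.9456 < 0 → [4.9375, 5.125]

5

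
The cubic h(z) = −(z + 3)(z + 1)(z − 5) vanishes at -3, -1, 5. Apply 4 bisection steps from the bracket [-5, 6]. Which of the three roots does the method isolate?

5

h(0.5) = 23.625 > 0, so the root lies in [0.5, 6]
h(3.25) = 46.484375 > 0, so the root lies in [3.25, 6]
h(4.625) = 16.083984 > 0, so the root lies in [4.625, 6]
h(5.3125) = -16.3977 < 0, so the root lies in [4.625, 5.3125]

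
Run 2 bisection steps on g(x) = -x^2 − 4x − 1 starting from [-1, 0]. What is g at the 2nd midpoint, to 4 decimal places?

-0.0625

g(-0.5) = 0.75 > 0, so the root lies in [-0.5, 0]
g(-0.25) = -0.0625 < 0, so the root lies in [-0.5, -0.25]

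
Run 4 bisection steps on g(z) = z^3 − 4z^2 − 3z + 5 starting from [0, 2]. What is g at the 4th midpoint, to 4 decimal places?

-0.0176

m = 1, g(m) = -1 (−); new bracket [0, 1]
m = 0.5, g(m) = 2.625 (+); new bracket [0.5, 1]
m = 0.75, g(m) = 0.921875 (+); new bracket [0.75, 1]
m = 0.875, g(m) = -0.0176 (−); new bracket [0.75, 0.875]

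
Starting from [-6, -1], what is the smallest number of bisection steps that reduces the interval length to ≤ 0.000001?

Width after n steps is 5/2^n. Need 2^n ≥ 5/0.000001 = 5000000.
2^22 = 4194304 < 5000000 ≤ 2^23 = 8388608, so n = 23.

23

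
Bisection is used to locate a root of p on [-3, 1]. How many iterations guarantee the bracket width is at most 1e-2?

9

Width after n steps is 4/2^n. Need 2^n ≥ 4/1e-2 = 400.
2^8 = 256 < 400 ≤ 2^9 = 512, so n = 9.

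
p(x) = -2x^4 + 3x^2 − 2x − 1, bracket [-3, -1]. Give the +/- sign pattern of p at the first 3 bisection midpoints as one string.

x = -2 gives p = -17, negative; keep [-2, -1]
x = -1.5 gives p = -1.375, negative; keep [-1.5, -1]
x = -1.25 gives p = 1.304688, positive; keep [-1.5, -1.25]

--+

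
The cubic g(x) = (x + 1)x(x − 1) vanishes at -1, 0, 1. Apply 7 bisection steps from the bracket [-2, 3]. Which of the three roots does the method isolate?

x = 0.5 gives g = -0.375, negative; keep [0.5, 3]
x = 1.75 gives g = 3.609375, positive; keep [0.5, 1.75]
x = 1.125 gives g = 0.298828, positive; keep [0.5, 1.125]
x = 0.8125 gives g = -0.2761, negative; keep [0.8125, 1.125]
x = 0.96875 gives g = -0.0596, negative; keep [0.96875, 1.125]
x = 1.046875 gives g = 0.1004, positive; keep [0.96875, 1.046875]
x = 1.0078125 gives g = 0.0158, positive; keep [0.96875, 1.0078125]

1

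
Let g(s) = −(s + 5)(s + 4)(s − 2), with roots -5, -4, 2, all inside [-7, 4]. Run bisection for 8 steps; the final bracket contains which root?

2

s = -1.5 gives g = 30.625, positive; keep [-1.5, 4]
s = 1.25 gives g = 24.609375, positive; keep [1.25, 4]
s = 2.625 gives g = -31.572266, negative; keep [1.25, 2.625]
s = 1.9375 gives g = 2.5745, positive; keep [1.9375, 2.625]
s = 2.28125 gives g = -12.8631, negative; keep [1.9375, 2.28125]
s = 2.109375 gives g = -4.7506, negative; keep [1.9375, 2.109375]
s = 2.0234375 gives g = -0.9915, negative; keep [1.9375, 2.0234375]
s = 1.98046875 gives g = 0.8154, positive; keep [1.98046875, 2.0234375]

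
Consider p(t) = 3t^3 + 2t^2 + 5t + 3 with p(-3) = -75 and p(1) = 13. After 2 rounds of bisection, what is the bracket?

p(-1) = -3 < 0, so the root lies in [-1, 1]
p(0) = 3 > 0, so the root lies in [-1, 0]

[-1, 0]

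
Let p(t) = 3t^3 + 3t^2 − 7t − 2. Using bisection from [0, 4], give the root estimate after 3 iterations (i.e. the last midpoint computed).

1.5

p(2) = 20 > 0, so the root lies in [0, 2]
p(1) = -3 < 0, so the root lies in [1, 2]
p(1.5) = 4.375 > 0, so the root lies in [1, 1.5]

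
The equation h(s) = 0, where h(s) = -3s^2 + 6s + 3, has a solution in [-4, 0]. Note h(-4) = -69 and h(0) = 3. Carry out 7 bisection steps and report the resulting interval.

[-0.4375, -0.40625]

m = -2, h(m) = -21 (−); new bracket [-2, 0]
m = -1, h(m) = -6 (−); new bracket [-1, 0]
m = -0.5, h(m) = -0.75 (−); new bracket [-0.5, 0]
m = -0.25, h(m) = 1.3125 (+); new bracket [-0.5, -0.25]
m = -0.375, h(m) = 0.3281 (+); new bracket [-0.5, -0.375]
m = -0.4375, h(m) = -0.1992 (−); new bracket [-0.4375, -0.375]
m = -0.40625, h(m) = 0.0674 (+); new bracket [-0.4375, -0.40625]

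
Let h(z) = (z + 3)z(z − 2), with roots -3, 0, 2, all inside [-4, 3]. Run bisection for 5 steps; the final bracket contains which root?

-3

midpoint -0.5: h = 3.125 > 0 → [-4, -0.5]
midpoint -2.25: h = 7.171875 > 0 → [-4, -2.25]
midpoint -3.125: h = -2.001953 < 0 → [-3.125, -2.25]
midpoint -2.6875: h = 3.9368 > 0 → [-3.125, -2.6875]
midpoint -2.90625: h = 1.3368 > 0 → [-3.125, -2.90625]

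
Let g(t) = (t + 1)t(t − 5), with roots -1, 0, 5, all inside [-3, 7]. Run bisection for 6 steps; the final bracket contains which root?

midpoint 2: g = -18 < 0 → [2, 7]
midpoint 4.5: g = -12.375 < 0 → [4.5, 7]
midpoint 5.75: g = 29.109375 > 0 → [4.5, 5.75]
midpoint 5.125: g = 3.9238 > 0 → [4.5, 5.125]
midpoint 4.8125: g = -5.2449 < 0 → [4.8125, 5.125]
midpoint 4.96875: g = -0.9268 < 0 → [4.96875, 5.125]

5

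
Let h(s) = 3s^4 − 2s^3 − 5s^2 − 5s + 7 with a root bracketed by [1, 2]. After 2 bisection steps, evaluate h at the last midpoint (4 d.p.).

m = 1.5, h(m) = -3.3125 (−); new bracket [1.5, 2]
m = 1.75, h(m) = 0.355469 (+); new bracket [1.5, 1.75]

0.3555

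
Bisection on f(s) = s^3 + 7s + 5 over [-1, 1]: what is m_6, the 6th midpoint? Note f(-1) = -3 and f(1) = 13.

-0.65625

m = 0, f(m) = 5 (+); new bracket [-1, 0]
m = -0.5, f(m) = 1.375 (+); new bracket [-1, -0.5]
m = -0.75, f(m) = -0.671875 (−); new bracket [-0.75, -0.5]
m = -0.625, f(m) = 0.3809 (+); new bracket [-0.75, -0.625]
m = -0.6875, f(m) = -0.1375 (−); new bracket [-0.6875, -0.625]
m = -0.65625, f(m) = 0.1236 (+); new bracket [-0.6875, -0.65625]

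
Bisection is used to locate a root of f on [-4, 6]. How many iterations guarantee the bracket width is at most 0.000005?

21

Width after n steps is 10/2^n. Need 2^n ≥ 10/0.000005 = 2000000.
2^20 = 1048576 < 2000000 ≤ 2^21 = 2097152, so n = 21.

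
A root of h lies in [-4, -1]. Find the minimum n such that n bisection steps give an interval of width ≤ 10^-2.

Width after n steps is 3/2^n. Need 2^n ≥ 3/10^-2 = 300.
2^8 = 256 < 300 ≤ 2^9 = 512, so n = 9.

9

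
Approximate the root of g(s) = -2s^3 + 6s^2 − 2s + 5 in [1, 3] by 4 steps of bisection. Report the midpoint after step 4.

2.875

s = 2 gives g = 9, positive; keep [2, 3]
s = 2.5 gives g = 6.25, positive; keep [2.5, 3]
s = 2.75 gives g = 3.28125, positive; keep [2.75, 3]
s = 2.875 gives g = 1.3164, positive; keep [2.875, 3]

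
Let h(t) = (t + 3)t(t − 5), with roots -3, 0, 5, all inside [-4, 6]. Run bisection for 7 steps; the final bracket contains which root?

5

midpoint 1: h = -16 < 0 → [1, 6]
midpoint 3.5: h = -34.125 < 0 → [3.5, 6]
midpoint 4.75: h = -9.203125 < 0 → [4.75, 6]
midpoint 5.375: h = 16.8809 > 0 → [4.75, 5.375]
midpoint 5.0625: h = 2.551 > 0 → [4.75, 5.0625]
midpoint 4.90625: h = -3.6366 < 0 → [4.90625, 5.0625]
midpoint 4.984375: h = -0.6218 < 0 → [4.984375, 5.0625]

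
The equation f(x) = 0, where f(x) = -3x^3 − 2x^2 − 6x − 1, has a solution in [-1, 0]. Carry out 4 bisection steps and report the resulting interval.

[-0.1875, -0.125]

midpoint -0.5: f = 1.875 > 0 → [-0.5, 0]
midpoint -0.25: f = 0.421875 > 0 → [-0.25, 0]
midpoint -0.125: f = -0.275391 < 0 → [-0.25, -0.125]
midpoint -0.1875: f = 0.0745 > 0 → [-0.1875, -0.125]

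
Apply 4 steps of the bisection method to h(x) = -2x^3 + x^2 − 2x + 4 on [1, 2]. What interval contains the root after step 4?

[1.125, 1.1875]

midpoint 1.5: h = -3.5 < 0 → [1, 1.5]
midpoint 1.25: h = -0.84375 < 0 → [1, 1.25]
midpoint 1.125: h = 0.167969 > 0 → [1.125, 1.25]
midpoint 1.1875: h = -0.314 < 0 → [1.125, 1.1875]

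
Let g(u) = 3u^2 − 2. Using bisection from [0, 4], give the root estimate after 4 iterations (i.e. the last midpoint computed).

midpoint 2: g = 10 > 0 → [0, 2]
midpoint 1: g = 1 > 0 → [0, 1]
midpoint 0.5: g = -1.25 < 0 → [0.5, 1]
midpoint 0.75: g = -0.3125 < 0 → [0.75, 1]

0.75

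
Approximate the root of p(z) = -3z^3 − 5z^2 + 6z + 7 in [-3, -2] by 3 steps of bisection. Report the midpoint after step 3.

-2.125

p(-2.5) = 7.625 > 0, so the root lies in [-2.5, -2]
p(-2.25) = 2.359375 > 0, so the root lies in [-2.25, -2]
p(-2.125) = 0.458984 > 0, so the root lies in [-2.125, -2]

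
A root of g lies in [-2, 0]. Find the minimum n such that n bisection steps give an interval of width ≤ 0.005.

9

Width after n steps is 2/2^n. Need 2^n ≥ 2/0.005 = 400.
2^8 = 256 < 400 ≤ 2^9 = 512, so n = 9.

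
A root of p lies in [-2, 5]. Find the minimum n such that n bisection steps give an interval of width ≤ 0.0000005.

Width after n steps is 7/2^n. Need 2^n ≥ 7/0.0000005 = 14000000.
2^23 = 8388608 < 14000000 ≤ 2^24 = 16777216, so n = 24.

24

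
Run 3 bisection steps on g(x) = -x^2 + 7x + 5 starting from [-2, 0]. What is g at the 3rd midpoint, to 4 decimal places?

-0.8125

midpoint -1: g = -3 < 0 → [-1, 0]
midpoint -0.5: g = 1.25 > 0 → [-1, -0.5]
midpoint -0.75: g = -0.8125 < 0 → [-0.75, -0.5]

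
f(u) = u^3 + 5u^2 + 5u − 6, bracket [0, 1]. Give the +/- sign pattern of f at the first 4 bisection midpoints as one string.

-+-+

f(0.5) = -2.125 < 0, so the root lies in [0.5, 1]
f(0.75) = 0.984375 > 0, so the root lies in [0.5, 0.75]
f(0.625) = -0.677734 < 0, so the root lies in [0.625, 0.75]
f(0.6875) = 0.1257 > 0, so the root lies in [0.625, 0.6875]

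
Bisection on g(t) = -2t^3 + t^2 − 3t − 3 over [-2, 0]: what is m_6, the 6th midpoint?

t = -1 gives g = 3, positive; keep [-1, 0]
t = -0.5 gives g = -1, negative; keep [-1, -0.5]
t = -0.75 gives g = 0.65625, positive; keep [-0.75, -0.5]
t = -0.625 gives g = -0.2461, negative; keep [-0.75, -0.625]
t = -0.6875 gives g = 0.1851, positive; keep [-0.6875, -0.625]
t = -0.65625 gives g = -0.0353, negative; keep [-0.6875, -0.65625]

-0.65625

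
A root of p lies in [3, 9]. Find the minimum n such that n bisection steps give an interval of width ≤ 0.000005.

21

Width after n steps is 6/2^n. Need 2^n ≥ 6/0.000005 = 1200000.
2^20 = 1048576 < 1200000 ≤ 2^21 = 2097152, so n = 21.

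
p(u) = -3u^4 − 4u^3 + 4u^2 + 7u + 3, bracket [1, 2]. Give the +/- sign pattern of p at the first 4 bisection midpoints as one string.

u = 1.5 gives p = -6.1875, negative; keep [1, 1.5]
u = 1.25 gives p = 2.863281, positive; keep [1.25, 1.5]
u = 1.375 gives p = -0.934326, negative; keep [1.25, 1.375]
u = 1.3125 gives p = 1.1315, positive; keep [1.3125, 1.375]

-+-+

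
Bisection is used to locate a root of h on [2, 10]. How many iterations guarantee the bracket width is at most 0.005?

11

Width after n steps is 8/2^n. Need 2^n ≥ 8/0.005 = 1600.
2^10 = 1024 < 1600 ≤ 2^11 = 2048, so n = 11.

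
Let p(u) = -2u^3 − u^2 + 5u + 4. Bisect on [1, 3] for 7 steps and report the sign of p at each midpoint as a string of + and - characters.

p(2) = -6 < 0, so the root lies in [1, 2]
p(1.5) = 2.5 > 0, so the root lies in [1.5, 2]
p(1.75) = -1.03125 < 0, so the root lies in [1.5, 1.75]
p(1.625) = 0.9023 > 0, so the root lies in [1.625, 1.75]
p(1.6875) = -0.021 < 0, so the root lies in [1.625, 1.6875]
p(1.65625) = 0.4514 > 0, so the root lies in [1.65625, 1.6875]
p(1.671875) = 0.2179 > 0, so the root lies in [1.671875, 1.6875]

-+-+-++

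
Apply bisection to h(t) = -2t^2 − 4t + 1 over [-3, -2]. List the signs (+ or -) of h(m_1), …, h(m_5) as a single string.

h(-2.5) = -1.5 < 0, so the root lies in [-2.5, -2]
h(-2.25) = -0.125 < 0, so the root lies in [-2.25, -2]
h(-2.125) = 0.46875 > 0, so the root lies in [-2.25, -2.125]
h(-2.1875) = 0.1797 > 0, so the root lies in [-2.25, -2.1875]
h(-2.21875) = 0.0293 > 0, so the root lies in [-2.25, -2.21875]

--+++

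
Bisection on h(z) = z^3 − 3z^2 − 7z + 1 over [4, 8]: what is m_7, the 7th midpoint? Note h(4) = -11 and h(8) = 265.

h(6) = 67 > 0, so the root lies in [4, 6]
h(5) = 16 > 0, so the root lies in [4, 5]
h(4.5) = -0.125 < 0, so the root lies in [4.5, 5]
h(4.75) = 7.2344 > 0, so the root lies in [4.5, 4.75]
h(4.625) = 3.3848 > 0, so the root lies in [4.5, 4.625]
h(4.5625) = 1.5881 > 0, so the root lies in [4.5, 4.5625]
h(4.53125) = 0.7212 > 0, so the root lies in [4.5, 4.53125]

4.53125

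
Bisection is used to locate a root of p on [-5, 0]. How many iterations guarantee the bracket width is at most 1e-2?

Width after n steps is 5/2^n. Need 2^n ≥ 5/1e-2 = 500.
2^8 = 256 < 500 ≤ 2^9 = 512, so n = 9.

9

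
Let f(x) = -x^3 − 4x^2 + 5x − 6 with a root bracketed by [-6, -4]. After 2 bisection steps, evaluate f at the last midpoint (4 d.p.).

f(-5) = -6 < 0, so the root lies in [-6, -5]
f(-5.5) = 11.875 > 0, so the root lies in [-5.5, -5]

11.8750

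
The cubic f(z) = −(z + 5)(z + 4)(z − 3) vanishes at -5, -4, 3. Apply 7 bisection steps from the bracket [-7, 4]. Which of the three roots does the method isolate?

3

m = -1.5, f(m) = 39.375 (+); new bracket [-1.5, 4]
m = 1.25, f(m) = 57.421875 (+); new bracket [1.25, 4]
m = 2.625, f(m) = 18.943359 (+); new bracket [2.625, 4]
m = 3.3125, f(m) = -18.9954 (−); new bracket [2.625, 3.3125]
m = 2.96875, f(m) = 1.7354 (+); new bracket [2.96875, 3.3125]
m = 3.140625, f(m) = -8.1744 (−); new bracket [2.96875, 3.140625]
m = 3.0546875, f(m) = -3.1075 (−); new bracket [2.96875, 3.0546875]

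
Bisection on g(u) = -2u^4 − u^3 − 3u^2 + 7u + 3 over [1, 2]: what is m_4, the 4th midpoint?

m = 1.5, g(m) = -6.75 (−); new bracket [1, 1.5]
m = 1.25, g(m) = 0.226562 (+); new bracket [1.25, 1.5]
m = 1.375, g(m) = -2.79541 (−); new bracket [1.25, 1.375]
m = 1.3125, g(m) = -1.1765 (−); new bracket [1.25, 1.3125]

1.3125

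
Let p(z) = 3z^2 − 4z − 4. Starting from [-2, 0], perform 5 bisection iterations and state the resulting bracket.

midpoint -1: p = 3 > 0 → [-1, 0]
midpoint -0.5: p = -1.25 < 0 → [-1, -0.5]
midpoint -0.75: p = 0.6875 > 0 → [-0.75, -0.5]
midpoint -0.625: p = -0.3281 < 0 → [-0.75, -0.625]
midpoint -0.6875: p = 0.168 > 0 → [-0.6875, -0.625]

[-0.6875, -0.625]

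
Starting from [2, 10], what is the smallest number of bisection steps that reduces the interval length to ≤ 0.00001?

Width after n steps is 8/2^n. Need 2^n ≥ 8/0.00001 = 800000.
2^19 = 524288 < 800000 ≤ 2^20 = 1048576, so n = 20.

20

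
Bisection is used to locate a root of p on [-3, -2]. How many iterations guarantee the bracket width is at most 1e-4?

Width after n steps is 1/2^n. Need 2^n ≥ 1/1e-4 = 10000.
2^13 = 8192 < 10000 ≤ 2^14 = 16384, so n = 14.

14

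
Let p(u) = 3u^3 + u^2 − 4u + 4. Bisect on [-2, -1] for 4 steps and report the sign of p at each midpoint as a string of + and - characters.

m = -1.5, p(m) = 2.125 (+); new bracket [-2, -1.5]
m = -1.75, p(m) = -2.015625 (−); new bracket [-1.75, -1.5]
m = -1.625, p(m) = 0.267578 (+); new bracket [-1.75, -1.625]
m = -1.6875, p(m) = -0.8186 (−); new bracket [-1.6875, -1.625]

+-+-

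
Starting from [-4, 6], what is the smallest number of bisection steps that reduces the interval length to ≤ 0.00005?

18

Width after n steps is 10/2^n. Need 2^n ≥ 10/0.00005 = 200000.
2^17 = 131072 < 200000 ≤ 2^18 = 262144, so n = 18.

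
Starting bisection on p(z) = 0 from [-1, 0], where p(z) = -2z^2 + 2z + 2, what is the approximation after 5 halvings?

p(-0.5) = 0.5 > 0, so the root lies in [-1, -0.5]
p(-0.75) = -0.625 < 0, so the root lies in [-0.75, -0.5]
p(-0.625) = -0.03125 < 0, so the root lies in [-0.625, -0.5]
p(-0.5625) = 0.2422 > 0, so the root lies in [-0.625, -0.5625]
p(-0.59375) = 0.1074 > 0, so the root lies in [-0.625, -0.59375]

-0.59375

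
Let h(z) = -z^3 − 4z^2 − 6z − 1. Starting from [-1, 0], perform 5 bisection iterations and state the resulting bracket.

z = -0.5 gives h = 1.125, positive; keep [-0.5, 0]
z = -0.25 gives h = 0.265625, positive; keep [-0.25, 0]
z = -0.125 gives h = -0.310547, negative; keep [-0.25, -0.125]
z = -0.1875 gives h = -0.009, negative; keep [-0.25, -0.1875]
z = -0.21875 gives h = 0.1316, positive; keep [-0.21875, -0.1875]

[-0.21875, -0.1875]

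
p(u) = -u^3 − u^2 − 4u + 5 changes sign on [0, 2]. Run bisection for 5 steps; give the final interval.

midpoint 1: p = -1 < 0 → [0, 1]
midpoint 0.5: p = 2.625 > 0 → [0.5, 1]
midpoint 0.75: p = 1.015625 > 0 → [0.75, 1]
midpoint 0.875: p = 0.0645 > 0 → [0.875, 1]
midpoint 0.9375: p = -0.4529 < 0 → [0.875, 0.9375]

[0.875, 0.9375]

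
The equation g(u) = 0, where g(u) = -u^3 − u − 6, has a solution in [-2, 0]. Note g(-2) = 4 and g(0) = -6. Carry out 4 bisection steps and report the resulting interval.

m = -1, g(m) = -4 (−); new bracket [-2, -1]
m = -1.5, g(m) = -1.125 (−); new bracket [-2, -1.5]
m = -1.75, g(m) = 1.109375 (+); new bracket [-1.75, -1.5]
m = -1.625, g(m) = -0.084 (−); new bracket [-1.75, -1.625]

[-1.75, -1.625]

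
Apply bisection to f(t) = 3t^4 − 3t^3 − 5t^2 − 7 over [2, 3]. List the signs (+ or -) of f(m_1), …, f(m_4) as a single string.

m = 2.5, f(m) = 32.0625 (+); new bracket [2, 2.5]
m = 2.25, f(m) = 10.402344 (+); new bracket [2, 2.25]
m = 2.125, f(m) = 2.807373 (+); new bracket [2, 2.125]
m = 2.0625, f(m) = -0.3034 (−); new bracket [2.0625, 2.125]

+++-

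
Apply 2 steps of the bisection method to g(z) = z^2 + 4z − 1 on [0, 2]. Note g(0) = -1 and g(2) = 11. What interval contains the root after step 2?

m = 1, g(m) = 4 (+); new bracket [0, 1]
m = 0.5, g(m) = 1.25 (+); new bracket [0, 0.5]

[0, 0.5]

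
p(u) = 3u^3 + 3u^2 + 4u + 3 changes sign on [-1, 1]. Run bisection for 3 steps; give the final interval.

midpoint 0: p = 3 > 0 → [-1, 0]
midpoint -0.5: p = 1.375 > 0 → [-1, -0.5]
midpoint -0.75: p = 0.421875 > 0 → [-1, -0.75]

[-1, -0.75]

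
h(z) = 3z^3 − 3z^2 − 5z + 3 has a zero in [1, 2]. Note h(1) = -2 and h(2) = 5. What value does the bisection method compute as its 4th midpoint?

h(1.5) = -1.125 < 0, so the root lies in [1.5, 2]
h(1.75) = 1.140625 > 0, so the root lies in [1.5, 1.75]
h(1.625) = -0.173828 < 0, so the root lies in [1.625, 1.75]
h(1.6875) = 0.4358 > 0, so the root lies in [1.625, 1.6875]

1.6875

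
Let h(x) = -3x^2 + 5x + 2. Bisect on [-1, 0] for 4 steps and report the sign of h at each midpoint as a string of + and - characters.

m = -0.5, h(m) = -1.25 (−); new bracket [-0.5, 0]
m = -0.25, h(m) = 0.5625 (+); new bracket [-0.5, -0.25]
m = -0.375, h(m) = -0.296875 (−); new bracket [-0.375, -0.25]
m = -0.3125, h(m) = 0.1445 (+); new bracket [-0.375, -0.3125]

-+-+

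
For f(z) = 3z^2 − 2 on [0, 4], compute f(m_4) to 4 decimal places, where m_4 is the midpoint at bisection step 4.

midpoint 2: f = 10 > 0 → [0, 2]
midpoint 1: f = 1 > 0 → [0, 1]
midpoint 0.5: f = -1.25 < 0 → [0.5, 1]
midpoint 0.75: f = -0.3125 < 0 → [0.75, 1]

-0.3125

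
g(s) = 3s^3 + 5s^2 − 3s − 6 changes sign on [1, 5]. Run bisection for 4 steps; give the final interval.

g(3) = 111 > 0, so the root lies in [1, 3]
g(2) = 32 > 0, so the root lies in [1, 2]
g(1.5) = 10.875 > 0, so the root lies in [1, 1.5]
g(1.25) = 3.9219 > 0, so the root lies in [1, 1.25]

[1, 1.25]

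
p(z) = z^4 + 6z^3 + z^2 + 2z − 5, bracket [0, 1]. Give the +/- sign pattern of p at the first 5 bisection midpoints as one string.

midpoint 0.5: p = -2.9375 < 0 → [0.5, 1]
midpoint 0.75: p = -0.089844 < 0 → [0.75, 1]
midpoint 0.875: p = 2.121338 > 0 → [0.75, 0.875]
midpoint 0.8125: p = 0.9392 > 0 → [0.75, 0.8125]
midpoint 0.78125: p = 0.4064 > 0 → [0.75, 0.78125]

--+++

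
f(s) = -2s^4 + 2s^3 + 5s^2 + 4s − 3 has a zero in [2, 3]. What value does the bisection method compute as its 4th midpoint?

s = 2.5 gives f = -8.625, negative; keep [2, 2.5]
s = 2.25 gives f = 2.835938, positive; keep [2.25, 2.5]
s = 2.375 gives f = -2.137207, negative; keep [2.25, 2.375]
s = 2.3125 gives f = 0.5263, positive; keep [2.3125, 2.375]

2.3125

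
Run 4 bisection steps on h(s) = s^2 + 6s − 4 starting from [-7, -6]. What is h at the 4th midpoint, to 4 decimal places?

s = -6.5 gives h = -0.75, negative; keep [-7, -6.5]
s = -6.75 gives h = 1.0625, positive; keep [-6.75, -6.5]
s = -6.625 gives h = 0.140625, positive; keep [-6.625, -6.5]
s = -6.5625 gives h = -0.3086, negative; keep [-6.625, -6.5625]

-0.3086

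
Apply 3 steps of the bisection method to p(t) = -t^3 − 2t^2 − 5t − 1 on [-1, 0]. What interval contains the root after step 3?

midpoint -0.5: p = 1.125 > 0 → [-0.5, 0]
midpoint -0.25: p = 0.140625 > 0 → [-0.25, 0]
midpoint -0.125: p = -0.404297 < 0 → [-0.25, -0.125]

[-0.25, -0.125]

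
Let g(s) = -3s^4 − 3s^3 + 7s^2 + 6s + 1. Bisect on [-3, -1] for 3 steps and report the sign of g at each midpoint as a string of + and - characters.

s = -2 gives g = -7, negative; keep [-2, -1]
s = -1.5 gives g = 2.6875, positive; keep [-2, -1.5]
s = -1.75 gives g = -0.121094, negative; keep [-1.75, -1.5]

-+-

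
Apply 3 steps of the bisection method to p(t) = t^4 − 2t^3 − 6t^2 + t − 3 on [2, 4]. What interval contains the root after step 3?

[3.5, 3.75]

p(3) = -27 < 0, so the root lies in [3, 4]
p(3.5) = -8.6875 < 0, so the root lies in [3.5, 4]
p(3.75) = 8.660156 > 0, so the root lies in [3.5, 3.75]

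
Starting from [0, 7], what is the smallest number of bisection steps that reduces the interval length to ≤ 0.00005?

18

Width after n steps is 7/2^n. Need 2^n ≥ 7/0.00005 = 140000.
2^17 = 131072 < 140000 ≤ 2^18 = 262144, so n = 18.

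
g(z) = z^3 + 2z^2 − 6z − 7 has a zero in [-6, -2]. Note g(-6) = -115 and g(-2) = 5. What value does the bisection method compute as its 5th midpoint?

-3.125

z = -4 gives g = -15, negative; keep [-4, -2]
z = -3 gives g = 2, positive; keep [-4, -3]
z = -3.5 gives g = -4.375, negative; keep [-3.5, -3]
z = -3.25 gives g = -0.7031, negative; keep [-3.25, -3]
z = -3.125 gives g = 0.7637, positive; keep [-3.25, -3.125]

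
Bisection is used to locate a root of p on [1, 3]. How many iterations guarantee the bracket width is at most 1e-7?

Width after n steps is 2/2^n. Need 2^n ≥ 2/1e-7 = 20000000.
2^24 = 16777216 < 20000000 ≤ 2^25 = 33554432, so n = 25.

25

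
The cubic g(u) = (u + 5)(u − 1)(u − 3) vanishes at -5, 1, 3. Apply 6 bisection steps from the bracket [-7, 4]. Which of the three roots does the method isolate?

-5

g(-1.5) = 39.375 > 0, so the root lies in [-7, -1.5]
g(-4.25) = 28.546875 > 0, so the root lies in [-7, -4.25]
g(-5.625) = -35.712891 < 0, so the root lies in [-5.625, -4.25]
g(-4.9375) = 2.9456 > 0, so the root lies in [-5.625, -4.9375]
g(-5.28125) = -14.6297 < 0, so the root lies in [-5.28125, -4.9375]
g(-5.109375) = -5.4188 < 0, so the root lies in [-5.109375, -4.9375]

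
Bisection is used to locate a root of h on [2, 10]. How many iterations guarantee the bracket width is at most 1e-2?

10

Width after n steps is 8/2^n. Need 2^n ≥ 8/1e-2 = 800.
2^9 = 512 < 800 ≤ 2^10 = 1024, so n = 10.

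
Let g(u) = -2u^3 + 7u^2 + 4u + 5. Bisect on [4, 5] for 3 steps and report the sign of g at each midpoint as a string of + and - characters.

--+

m = 4.5, g(m) = -17.5 (−); new bracket [4, 4.5]
m = 4.25, g(m) = -5.09375 (−); new bracket [4, 4.25]
m = 4.125, g(m) = 0.230469 (+); new bracket [4.125, 4.25]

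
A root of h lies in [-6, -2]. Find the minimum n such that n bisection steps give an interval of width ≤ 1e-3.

12

Width after n steps is 4/2^n. Need 2^n ≥ 4/1e-3 = 4000.
2^11 = 2048 < 4000 ≤ 2^12 = 4096, so n = 12.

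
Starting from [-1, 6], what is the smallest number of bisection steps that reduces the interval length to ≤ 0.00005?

Width after n steps is 7/2^n. Need 2^n ≥ 7/0.00005 = 140000.
2^17 = 131072 < 140000 ≤ 2^18 = 262144, so n = 18.

18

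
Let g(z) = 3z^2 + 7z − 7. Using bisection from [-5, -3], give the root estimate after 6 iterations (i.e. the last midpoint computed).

midpoint -4: g = 13 > 0 → [-4, -3]
midpoint -3.5: g = 5.25 > 0 → [-3.5, -3]
midpoint -3.25: g = 1.9375 > 0 → [-3.25, -3]
midpoint -3.125: g = 0.4219 > 0 → [-3.125, -3]
midpoint -3.0625: g = -0.3008 < 0 → [-3.125, -3.0625]
midpoint -3.09375: g = 0.0576 > 0 → [-3.09375, -3.0625]

-3.09375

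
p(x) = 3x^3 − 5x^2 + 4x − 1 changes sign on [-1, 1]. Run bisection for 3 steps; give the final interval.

midpoint 0: p = -1 < 0 → [0, 1]
midpoint 0.5: p = 0.125 > 0 → [0, 0.5]
midpoint 0.25: p = -0.265625 < 0 → [0.25, 0.5]

[0.25, 0.5]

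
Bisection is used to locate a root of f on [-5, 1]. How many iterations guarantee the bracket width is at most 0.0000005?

24

Width after n steps is 6/2^n. Need 2^n ≥ 6/0.0000005 = 12000000.
2^23 = 8388608 < 12000000 ≤ 2^24 = 16777216, so n = 24.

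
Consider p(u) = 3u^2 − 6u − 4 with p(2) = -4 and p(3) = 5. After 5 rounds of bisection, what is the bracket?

[2.5, 2.53125]

u = 2.5 gives p = -0.25, negative; keep [2.5, 3]
u = 2.75 gives p = 2.1875, positive; keep [2.5, 2.75]
u = 2.625 gives p = 0.921875, positive; keep [2.5, 2.625]
u = 2.5625 gives p = 0.3242, positive; keep [2.5, 2.5625]
u = 2.53125 gives p = 0.0342, positive; keep [2.5, 2.53125]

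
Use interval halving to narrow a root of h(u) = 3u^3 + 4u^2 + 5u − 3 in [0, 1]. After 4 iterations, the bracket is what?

[0.375, 0.4375]

u = 0.5 gives h = 0.875, positive; keep [0, 0.5]
u = 0.25 gives h = -1.453125, negative; keep [0.25, 0.5]
u = 0.375 gives h = -0.404297, negative; keep [0.375, 0.5]
u = 0.4375 gives h = 0.2043, positive; keep [0.375, 0.4375]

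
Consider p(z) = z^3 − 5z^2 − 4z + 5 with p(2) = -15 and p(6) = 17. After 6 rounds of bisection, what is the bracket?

[5.5, 5.5625]

p(4) = -27 < 0, so the root lies in [4, 6]
p(5) = -15 < 0, so the root lies in [5, 6]
p(5.5) = -1.875 < 0, so the root lies in [5.5, 6]
p(5.75) = 6.7969 > 0, so the root lies in [5.5, 5.75]
p(5.625) = 2.2754 > 0, so the root lies in [5.5, 5.625]
p(5.5625) = 0.1545 > 0, so the root lies in [5.5, 5.5625]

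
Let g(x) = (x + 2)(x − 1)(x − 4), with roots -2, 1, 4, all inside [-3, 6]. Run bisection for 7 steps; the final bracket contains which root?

4

g(1.5) = -4.375 < 0, so the root lies in [1.5, 6]
g(3.75) = -3.953125 < 0, so the root lies in [3.75, 6]
g(4.875) = 23.310547 > 0, so the root lies in [3.75, 4.875]
g(4.3125) = 6.5344 > 0, so the root lies in [3.75, 4.3125]
g(4.03125) = 0.5713 > 0, so the root lies in [3.75, 4.03125]
g(3.890625) = -1.8624 < 0, so the root lies in [3.890625, 4.03125]
g(3.9609375) = -0.6895 < 0, so the root lies in [3.9609375, 4.03125]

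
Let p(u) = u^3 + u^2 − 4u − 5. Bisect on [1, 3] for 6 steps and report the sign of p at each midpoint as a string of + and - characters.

u = 2 gives p = -1, negative; keep [2, 3]
u = 2.5 gives p = 6.875, positive; keep [2, 2.5]
u = 2.25 gives p = 2.453125, positive; keep [2, 2.25]
u = 2.125 gives p = 0.6113, positive; keep [2, 2.125]
u = 2.0625 gives p = -0.2224, negative; keep [2.0625, 2.125]
u = 2.09375 gives p = 0.1873, positive; keep [2.0625, 2.09375]

-+++-+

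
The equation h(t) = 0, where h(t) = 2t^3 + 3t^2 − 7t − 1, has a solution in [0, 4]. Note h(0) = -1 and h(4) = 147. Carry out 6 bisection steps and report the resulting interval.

[1.3125, 1.375]

m = 2, h(m) = 13 (+); new bracket [0, 2]
m = 1, h(m) = -3 (−); new bracket [1, 2]
m = 1.5, h(m) = 2 (+); new bracket [1, 1.5]
m = 1.25, h(m) = -1.1562 (−); new bracket [1.25, 1.5]
m = 1.375, h(m) = 0.2461 (+); new bracket [1.25, 1.375]
m = 1.3125, h(m) = -0.4976 (−); new bracket [1.3125, 1.375]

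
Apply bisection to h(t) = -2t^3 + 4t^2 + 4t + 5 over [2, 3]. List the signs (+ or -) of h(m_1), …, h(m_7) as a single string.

++++-+-

h(2.5) = 8.75 > 0, so the root lies in [2.5, 3]
h(2.75) = 4.65625 > 0, so the root lies in [2.75, 3]
h(2.875) = 2.035156 > 0, so the root lies in [2.875, 3]
h(2.9375) = 0.5708 > 0, so the root lies in [2.9375, 3]
h(2.96875) = -0.2011 < 0, so the root lies in [2.9375, 2.96875]
h(2.953125) = 0.1882 > 0, so the root lies in [2.953125, 2.96875]
h(2.9609375) = -0.0056 < 0, so the root lies in [2.953125, 2.9609375]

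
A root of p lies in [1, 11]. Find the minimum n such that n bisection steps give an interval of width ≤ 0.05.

8

Width after n steps is 10/2^n. Need 2^n ≥ 10/0.05 = 200.
2^7 = 128 < 200 ≤ 2^8 = 256, so n = 8.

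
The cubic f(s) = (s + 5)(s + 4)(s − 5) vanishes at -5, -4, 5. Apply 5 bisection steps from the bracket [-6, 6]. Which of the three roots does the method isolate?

5

f(0) = -100 < 0, so the root lies in [0, 6]
f(3) = -112 < 0, so the root lies in [3, 6]
f(4.5) = -40.375 < 0, so the root lies in [4.5, 6]
f(5.25) = 23.7031 > 0, so the root lies in [4.5, 5.25]
f(4.875) = -10.9551 < 0, so the root lies in [4.875, 5.25]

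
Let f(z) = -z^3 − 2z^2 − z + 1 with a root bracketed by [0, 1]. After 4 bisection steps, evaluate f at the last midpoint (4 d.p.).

0.0959

m = 0.5, f(m) = -0.125 (−); new bracket [0, 0.5]
m = 0.25, f(m) = 0.609375 (+); new bracket [0.25, 0.5]
m = 0.375, f(m) = 0.291016 (+); new bracket [0.375, 0.5]
m = 0.4375, f(m) = 0.0959 (+); new bracket [0.4375, 0.5]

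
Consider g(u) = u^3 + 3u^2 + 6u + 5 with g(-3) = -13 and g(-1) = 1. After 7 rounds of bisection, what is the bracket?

[-1.328125, -1.3125]

u = -2 gives g = -3, negative; keep [-2, -1]
u = -1.5 gives g = -0.625, negative; keep [-1.5, -1]
u = -1.25 gives g = 0.234375, positive; keep [-1.5, -1.25]
u = -1.375 gives g = -0.1777, negative; keep [-1.375, -1.25]
u = -1.3125 gives g = 0.032, positive; keep [-1.375, -1.3125]
u = -1.34375 gives g = -0.0719, negative; keep [-1.34375, -1.3125]
u = -1.328125 gives g = -0.0197, negative; keep [-1.328125, -1.3125]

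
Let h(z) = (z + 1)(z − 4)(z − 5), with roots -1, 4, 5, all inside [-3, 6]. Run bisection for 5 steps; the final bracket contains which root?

-1

h(1.5) = 21.875 > 0, so the root lies in [-3, 1.5]
h(-0.75) = 6.828125 > 0, so the root lies in [-3, -0.75]
h(-1.875) = -35.341797 < 0, so the root lies in [-1.875, -0.75]
h(-1.3125) = -10.4797 < 0, so the root lies in [-1.3125, -0.75]
h(-1.03125) = -0.9483 < 0, so the root lies in [-1.03125, -0.75]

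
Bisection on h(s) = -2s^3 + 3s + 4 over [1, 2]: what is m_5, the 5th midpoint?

m = 1.5, h(m) = 1.75 (+); new bracket [1.5, 2]
m = 1.75, h(m) = -1.46875 (−); new bracket [1.5, 1.75]
m = 1.625, h(m) = 0.292969 (+); new bracket [1.625, 1.75]
m = 1.6875, h(m) = -0.5483 (−); new bracket [1.625, 1.6875]
m = 1.65625, h(m) = -0.118 (−); new bracket [1.625, 1.65625]

1.65625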